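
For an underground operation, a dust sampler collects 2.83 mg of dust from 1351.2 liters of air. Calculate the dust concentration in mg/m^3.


Convert liters to m^3: 1 m^3 = 1000 L
Concentration = mass / volume * 1000
= 2.83 / 1351.2 * 1000
= 0.002094434577 * 1000
= 2.0944 mg/m^3

2.0944 mg/m^3


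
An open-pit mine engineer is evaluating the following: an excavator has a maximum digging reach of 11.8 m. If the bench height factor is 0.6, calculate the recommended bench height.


7.08 m

Bench height = reach * factor
= 11.8 * 0.6
= 7.08 m


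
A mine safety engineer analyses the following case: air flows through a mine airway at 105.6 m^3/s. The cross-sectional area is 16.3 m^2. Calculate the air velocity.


Velocity = flow rate / cross-sectional area
= 105.6 / 16.3
= 6.4785 m/s

6.4785 m/s


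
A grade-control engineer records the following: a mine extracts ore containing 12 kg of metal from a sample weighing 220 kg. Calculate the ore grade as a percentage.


Ore grade = (metal mass / ore mass) * 100
= (12 / 220) * 100
= 0.05454545455 * 100
= 5.4545%

5.4545%


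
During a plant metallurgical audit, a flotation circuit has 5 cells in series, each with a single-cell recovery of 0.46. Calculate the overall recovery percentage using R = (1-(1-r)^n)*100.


95.4083%

Complement of single-cell recovery:
1 - r = 1 - 0.46 = 0.54
Raise to power n:
(1 - r)^5 = 0.54^5 = 0.0459165024
Overall recovery:
R = (1 - 0.0459165024) * 100
= 95.4083%


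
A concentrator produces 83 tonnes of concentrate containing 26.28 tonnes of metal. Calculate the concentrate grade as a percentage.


Grade = (metal in concentrate / concentrate mass) * 100
= (26.28 / 83) * 100
= 0.316626506 * 100
= 31.6627%

31.6627%


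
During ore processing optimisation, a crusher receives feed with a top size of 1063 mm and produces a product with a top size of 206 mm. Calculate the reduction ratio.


Reduction ratio = feed size / product size
= 1063 / 206
= 5.1602

5.1602


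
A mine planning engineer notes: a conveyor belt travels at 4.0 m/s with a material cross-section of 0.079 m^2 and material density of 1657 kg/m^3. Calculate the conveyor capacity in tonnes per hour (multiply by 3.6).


1885.0032 t/h

Volumetric flow = speed * area
= 4.0 * 0.079 = 0.316 m^3/s
Mass flow = volumetric * density
= 0.316 * 1657 = 523.612 kg/s
Convert to t/h: multiply by 3.6
Capacity = 523.612 * 3.6
= 1885.0032 t/h


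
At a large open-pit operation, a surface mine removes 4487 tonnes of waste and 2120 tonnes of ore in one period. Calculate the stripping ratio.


Stripping ratio = waste tonnage / ore tonnage
= 4487 / 2120
= 2.1165

2.1165


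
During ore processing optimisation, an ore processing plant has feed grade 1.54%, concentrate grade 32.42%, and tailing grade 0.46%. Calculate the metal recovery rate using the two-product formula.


Using the two-product formula:
R = 100 * c * (f - t) / (f * (c - t))
Numerator = 100 * 32.42 * (1.54 - 0.46)
= 100 * 32.42 * 1.08
= 3501.36
Denominator = 1.54 * (32.42 - 0.46)
= 1.54 * 31.96
= 49.2184
R = 3501.36 / 49.2184
= 71.1392%

71.1392%


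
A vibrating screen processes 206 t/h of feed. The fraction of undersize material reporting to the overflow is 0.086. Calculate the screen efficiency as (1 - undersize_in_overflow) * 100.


Screen efficiency = (1 - fraction of undersize in overflow) * 100
= (1 - 0.086) * 100
= 0.914 * 100
= 91.4%

91.4%


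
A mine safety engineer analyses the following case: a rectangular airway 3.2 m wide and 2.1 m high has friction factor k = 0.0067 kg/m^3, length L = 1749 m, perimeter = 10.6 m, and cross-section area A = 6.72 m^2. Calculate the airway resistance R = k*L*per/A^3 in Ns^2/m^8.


Compute the numerator:
k * L * per = 0.0067 * 1749 * 10.6
= 124.21398
Compute the denominator:
A^3 = 6.72^3 = 303.464448
Resistance:
R = 124.21398 / 303.464448
= 0.4093 Ns^2/m^8

0.4093 Ns^2/m^8


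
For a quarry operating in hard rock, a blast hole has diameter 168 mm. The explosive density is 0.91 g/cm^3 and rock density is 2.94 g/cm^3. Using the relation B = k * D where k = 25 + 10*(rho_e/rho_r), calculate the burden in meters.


First, compute k:
rho_e / rho_r = 0.91 / 2.94 = 0.3095238095
k = 25 + 10 * 0.3095238095 = 28.0952381
Then, compute burden:
B = k * D / 1000 = 28.0952381 * 168 / 1000
= 4720 / 1000
= 4.72 m

4.72 m


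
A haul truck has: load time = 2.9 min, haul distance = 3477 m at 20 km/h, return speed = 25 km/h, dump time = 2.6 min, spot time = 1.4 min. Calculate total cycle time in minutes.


25.6758 min

Convert haul speed to m/min: 20 * 1000/60 = 333.3333333 m/min
Haul time = 3477 / 333.3333333 = 10.431 min
Convert return speed to m/min: 25 * 1000/60 = 416.6666667 m/min
Return time = 3477 / 416.6666667 = 8.3448 min
Total cycle time:
= 2.9 + 10.431 + 2.6 + 8.3448 + 1.4
= 25.6758 min


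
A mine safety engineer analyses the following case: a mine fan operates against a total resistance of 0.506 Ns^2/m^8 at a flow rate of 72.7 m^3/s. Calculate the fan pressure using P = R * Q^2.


Compute Q^2:
Q^2 = 72.7^2 = 5285.29
Compute pressure:
P = R * Q^2 = 0.506 * 5285.29
= 2674.3567 Pa

2674.3567 Pa


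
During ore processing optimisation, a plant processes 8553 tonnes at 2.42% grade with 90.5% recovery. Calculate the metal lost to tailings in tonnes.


Total metal in feed:
= 8553 * 2.42 / 100 = 206.9826 tonnes
Metal recovered:
= 206.9826 * 90.5 / 100 = 187.319253 tonnes
Metal lost to tailings:
= 206.9826 - 187.319253
= 19.6633 tonnes

19.6633 tonnes


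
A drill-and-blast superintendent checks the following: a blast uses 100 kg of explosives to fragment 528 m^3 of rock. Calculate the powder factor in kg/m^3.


0.1894 kg/m^3

Powder factor = explosive mass / rock volume
= 100 / 528
= 0.1894 kg/m^3


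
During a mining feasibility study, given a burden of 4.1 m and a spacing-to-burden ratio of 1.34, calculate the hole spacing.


Spacing = burden * ratio
= 4.1 * 1.34
= 5.494 m

5.494 m


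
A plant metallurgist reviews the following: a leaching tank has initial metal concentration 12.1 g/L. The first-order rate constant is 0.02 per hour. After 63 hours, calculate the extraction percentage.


71.6346%

Compute the exponent:
-k * t = -0.02 * 63 = -1.26
Remaining concentration:
C = 12.1 * exp(-1.26)
= 12.1 * 0.2836540265
= 3.432213721 g/L
Extracted = 12.1 - 3.432213721 = 8.667786279 g/L
Extraction % = 8.667786279 / 12.1 * 100
= 71.6346%


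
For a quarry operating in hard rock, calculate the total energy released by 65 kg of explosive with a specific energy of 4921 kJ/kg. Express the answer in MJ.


Energy = mass * specific_energy / 1000
= 65 * 4921 / 1000
= 319865 / 1000
= 319.865 MJ

319.865 MJ


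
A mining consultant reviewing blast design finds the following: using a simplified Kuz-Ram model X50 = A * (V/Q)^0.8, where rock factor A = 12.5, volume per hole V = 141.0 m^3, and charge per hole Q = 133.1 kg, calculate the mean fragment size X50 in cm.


Compute V/Q:
V/Q = 141.0 / 133.1 = 1.059353869
Raise to the power 0.8:
(V/Q)^0.8 = 1.059353869^0.8 = 1.047207746
Multiply by A:
X50 = 12.5 * 1.047207746
= 13.0901 cm

13.0901 cm


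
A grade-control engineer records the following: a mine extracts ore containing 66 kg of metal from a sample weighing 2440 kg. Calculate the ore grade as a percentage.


Ore grade = (metal mass / ore mass) * 100
= (66 / 2440) * 100
= 0.02704918033 * 100
= 2.7049%

2.7049%


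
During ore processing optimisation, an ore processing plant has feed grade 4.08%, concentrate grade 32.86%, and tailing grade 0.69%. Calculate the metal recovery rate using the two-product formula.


Using the two-product formula:
R = 100 * c * (f - t) / (f * (c - t))
Numerator = 100 * 32.86 * (4.08 - 0.69)
= 100 * 32.86 * 3.39
= 11139.54
Denominator = 4.08 * (32.86 - 0.69)
= 4.08 * 32.17
= 131.2536
R = 11139.54 / 131.2536
= 84.8704%

84.8704%


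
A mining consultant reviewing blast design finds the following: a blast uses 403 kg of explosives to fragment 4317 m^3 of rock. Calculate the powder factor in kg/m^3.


0.0934 kg/m^3

Powder factor = explosive mass / rock volume
= 403 / 4317
= 0.0934 kg/m^3


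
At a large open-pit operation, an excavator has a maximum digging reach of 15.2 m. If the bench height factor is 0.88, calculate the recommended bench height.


Bench height = reach * factor
= 15.2 * 0.88
= 13.376 m

13.376 m


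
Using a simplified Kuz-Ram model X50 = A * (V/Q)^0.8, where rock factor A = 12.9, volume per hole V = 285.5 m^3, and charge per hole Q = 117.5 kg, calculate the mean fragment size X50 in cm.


26.2449 cm

Compute V/Q:
V/Q = 285.5 / 117.5 = 2.429787234
Raise to the power 0.8:
(V/Q)^0.8 = 2.429787234^0.8 = 2.03448549
Multiply by A:
X50 = 12.9 * 2.03448549
= 26.2449 cm


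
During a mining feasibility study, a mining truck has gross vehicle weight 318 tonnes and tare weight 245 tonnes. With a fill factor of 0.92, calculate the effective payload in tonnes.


Maximum payload = gross - tare
= 318 - 245 = 73 tonnes
Effective payload = max payload * fill factor
= 73 * 0.92
= 67.16 tonnes

67.16 tonnes


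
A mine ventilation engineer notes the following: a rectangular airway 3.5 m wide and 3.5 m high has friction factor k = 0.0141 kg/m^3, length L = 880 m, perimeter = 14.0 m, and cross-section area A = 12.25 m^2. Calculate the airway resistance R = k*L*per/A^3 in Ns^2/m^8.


Compute the numerator:
k * L * per = 0.0141 * 880 * 14.0
= 173.712
Compute the denominator:
A^3 = 12.25^3 = 1838.265625
Resistance:
R = 173.712 / 1838.265625
= 0.0945 Ns^2/m^8

0.0945 Ns^2/m^8


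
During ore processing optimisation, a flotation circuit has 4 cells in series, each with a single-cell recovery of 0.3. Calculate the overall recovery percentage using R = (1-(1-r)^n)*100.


75.99%

Complement of single-cell recovery:
1 - r = 1 - 0.3 = 0.7
Raise to power n:
(1 - r)^4 = 0.7^4 = 0.2401
Overall recovery:
R = (1 - 0.2401) * 100
= 75.99%


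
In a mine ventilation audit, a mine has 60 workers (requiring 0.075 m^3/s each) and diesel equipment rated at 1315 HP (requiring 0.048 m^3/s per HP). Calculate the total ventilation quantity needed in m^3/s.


Airflow for workers:
Q_people = 60 * 0.075 = 4.5 m^3/s
Airflow for diesel equipment:
Q_diesel = 1315 * 0.048 = 63.12 m^3/s
Total ventilation:
Q_total = 4.5 + 63.12
= 67.62 m^3/s

67.62 m^3/s


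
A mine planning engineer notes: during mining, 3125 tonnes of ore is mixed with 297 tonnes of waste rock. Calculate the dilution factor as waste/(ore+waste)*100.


8.6791%

Total material = ore + waste
= 3125 + 297 = 3422 tonnes
Dilution = waste / total * 100
= 297 / 3422 * 100
= 0.08679135009 * 100
= 8.6791%


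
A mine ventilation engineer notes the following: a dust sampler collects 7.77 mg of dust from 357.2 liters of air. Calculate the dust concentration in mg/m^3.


Convert liters to m^3: 1 m^3 = 1000 L
Concentration = mass / volume * 1000
= 7.77 / 357.2 * 1000
= 0.0217525196 * 1000
= 21.7525 mg/m^3

21.7525 mg/m^3


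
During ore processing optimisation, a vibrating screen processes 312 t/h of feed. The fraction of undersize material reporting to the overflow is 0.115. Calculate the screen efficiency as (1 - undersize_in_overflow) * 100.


Screen efficiency = (1 - fraction of undersize in overflow) * 100
= (1 - 0.115) * 100
= 0.885 * 100
= 88.5%

88.5%


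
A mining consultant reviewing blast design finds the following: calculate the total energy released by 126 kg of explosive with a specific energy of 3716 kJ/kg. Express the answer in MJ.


Energy = mass * specific_energy / 1000
= 126 * 3716 / 1000
= 468216 / 1000
= 468.216 MJ

468.216 MJ


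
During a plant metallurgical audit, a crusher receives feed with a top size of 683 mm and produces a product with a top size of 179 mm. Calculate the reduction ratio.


Reduction ratio = feed size / product size
= 683 / 179
= 3.8156

3.8156


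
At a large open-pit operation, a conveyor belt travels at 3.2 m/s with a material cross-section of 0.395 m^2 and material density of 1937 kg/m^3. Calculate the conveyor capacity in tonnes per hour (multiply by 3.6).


8814.1248 t/h

Volumetric flow = speed * area
= 3.2 * 0.395 = 1.264 m^3/s
Mass flow = volumetric * density
= 1.264 * 1937 = 2448.368 kg/s
Convert to t/h: multiply by 3.6
Capacity = 2448.368 * 3.6
= 8814.1248 t/h


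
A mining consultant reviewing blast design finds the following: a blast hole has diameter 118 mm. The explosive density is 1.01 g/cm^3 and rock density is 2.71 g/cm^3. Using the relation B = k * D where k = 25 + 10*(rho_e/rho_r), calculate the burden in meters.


3.3898 m

First, compute k:
rho_e / rho_r = 1.01 / 2.71 = 0.3726937269
k = 25 + 10 * 0.3726937269 = 28.72693727
Then, compute burden:
B = k * D / 1000 = 28.72693727 * 118 / 1000
= 3389.778598 / 1000
= 3.3898 m


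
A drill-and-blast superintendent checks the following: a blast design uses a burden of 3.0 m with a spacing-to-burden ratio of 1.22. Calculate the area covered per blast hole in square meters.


10.98 m^2

First, find the spacing:
Spacing = burden * ratio = 3.0 * 1.22
= 3.66 m
Then, calculate the area:
Area = burden * spacing = 3.0 * 3.66
= 10.98 m^2


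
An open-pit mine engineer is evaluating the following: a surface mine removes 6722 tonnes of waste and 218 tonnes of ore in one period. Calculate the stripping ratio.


Stripping ratio = waste tonnage / ore tonnage
= 6722 / 218
= 30.8349

30.8349


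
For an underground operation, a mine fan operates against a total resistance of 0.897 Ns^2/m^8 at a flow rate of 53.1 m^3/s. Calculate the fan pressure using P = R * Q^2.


Compute Q^2:
Q^2 = 53.1^2 = 2819.61
Compute pressure:
P = R * Q^2 = 0.897 * 2819.61
= 2529.1902 Pa

2529.1902 Pa


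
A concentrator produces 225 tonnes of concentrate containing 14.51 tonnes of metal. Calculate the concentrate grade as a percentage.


Grade = (metal in concentrate / concentrate mass) * 100
= (14.51 / 225) * 100
= 0.06448888889 * 100
= 6.4489%

6.4489%


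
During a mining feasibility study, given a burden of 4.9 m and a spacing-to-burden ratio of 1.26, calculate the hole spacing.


Spacing = burden * ratio
= 4.9 * 1.26
= 6.174 m

6.174 m


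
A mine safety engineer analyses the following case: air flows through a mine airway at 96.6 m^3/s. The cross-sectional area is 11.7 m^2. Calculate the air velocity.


Velocity = flow rate / cross-sectional area
= 96.6 / 11.7
= 8.2564 m/s

8.2564 m/s


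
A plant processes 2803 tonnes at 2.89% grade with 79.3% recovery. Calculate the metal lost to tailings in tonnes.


16.7684 tonnes

Total metal in feed:
= 2803 * 2.89 / 100 = 81.0067 tonnes
Metal recovered:
= 81.0067 * 79.3 / 100 = 64.2383131 tonnes
Metal lost to tailings:
= 81.0067 - 64.2383131
= 16.7684 tonnes


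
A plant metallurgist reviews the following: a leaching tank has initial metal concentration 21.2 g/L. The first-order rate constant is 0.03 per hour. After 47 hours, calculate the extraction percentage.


Compute the exponent:
-k * t = -0.03 * 47 = -1.41
Remaining concentration:
C = 21.2 * exp(-1.41)
= 21.2 * 0.2441432832
= 5.175837603 g/L
Extracted = 21.2 - 5.175837603 = 16.0241624 g/L
Extraction % = 16.0241624 / 21.2 * 100
= 75.5857%

75.5857%


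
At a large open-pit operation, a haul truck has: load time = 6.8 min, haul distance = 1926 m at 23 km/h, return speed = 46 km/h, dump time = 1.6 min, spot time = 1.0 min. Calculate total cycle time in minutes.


16.9365 min

Convert haul speed to m/min: 23 * 1000/60 = 383.3333333 m/min
Haul time = 1926 / 383.3333333 = 5.024347826 min
Convert return speed to m/min: 46 * 1000/60 = 766.6666667 m/min
Return time = 1926 / 766.6666667 = 2.512173913 min
Total cycle time:
= 6.8 + 5.024347826 + 1.6 + 2.512173913 + 1.0
= 16.9365 min


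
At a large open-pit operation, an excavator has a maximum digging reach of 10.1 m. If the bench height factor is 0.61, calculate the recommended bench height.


Bench height = reach * factor
= 10.1 * 0.61
= 6.161 m

6.161 m


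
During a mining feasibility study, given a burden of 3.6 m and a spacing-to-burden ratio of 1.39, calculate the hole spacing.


5.004 m

Spacing = burden * ratio
= 3.6 * 1.39
= 5.004 m


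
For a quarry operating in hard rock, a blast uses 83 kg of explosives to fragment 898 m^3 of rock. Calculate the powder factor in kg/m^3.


0.0924 kg/m^3

Powder factor = explosive mass / rock volume
= 83 / 898
= 0.0924 kg/m^3


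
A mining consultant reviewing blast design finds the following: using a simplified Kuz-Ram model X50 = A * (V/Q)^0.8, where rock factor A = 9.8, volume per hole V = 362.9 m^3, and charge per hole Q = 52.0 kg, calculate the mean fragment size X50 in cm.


Compute V/Q:
V/Q = 362.9 / 52.0 = 6.978846154
Raise to the power 0.8:
(V/Q)^0.8 = 6.978846154^0.8 = 4.731805663
Multiply by A:
X50 = 9.8 * 4.731805663
= 46.3717 cm

46.3717 cm


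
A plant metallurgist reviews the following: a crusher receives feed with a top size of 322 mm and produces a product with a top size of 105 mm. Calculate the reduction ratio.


Reduction ratio = feed size / product size
= 322 / 105
= 3.0667

3.0667


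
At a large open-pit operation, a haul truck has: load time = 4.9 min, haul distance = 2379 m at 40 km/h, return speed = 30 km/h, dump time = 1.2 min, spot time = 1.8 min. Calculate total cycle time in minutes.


Convert haul speed to m/min: 40 * 1000/60 = 666.6666667 m/min
Haul time = 2379 / 666.6666667 = 3.5685 min
Convert return speed to m/min: 30 * 1000/60 = 500 m/min
Return time = 2379 / 500 = 4.758 min
Total cycle time:
= 4.9 + 3.5685 + 1.2 + 4.758 + 1.8
= 16.2265 min

16.2265 min


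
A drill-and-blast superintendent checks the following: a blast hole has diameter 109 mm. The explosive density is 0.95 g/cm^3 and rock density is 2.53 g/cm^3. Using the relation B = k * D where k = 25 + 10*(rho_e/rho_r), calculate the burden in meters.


First, compute k:
rho_e / rho_r = 0.95 / 2.53 = 0.3754940711
k = 25 + 10 * 0.3754940711 = 28.75494071
Then, compute burden:
B = k * D / 1000 = 28.75494071 * 109 / 1000
= 3134.288538 / 1000
= 3.1343 m

3.1343 m


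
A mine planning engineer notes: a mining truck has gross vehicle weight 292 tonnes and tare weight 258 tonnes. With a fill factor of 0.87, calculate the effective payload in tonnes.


29.58 tonnes

Maximum payload = gross - tare
= 292 - 258 = 34 tonnes
Effective payload = max payload * fill factor
= 34 * 0.87
= 29.58 tonnes


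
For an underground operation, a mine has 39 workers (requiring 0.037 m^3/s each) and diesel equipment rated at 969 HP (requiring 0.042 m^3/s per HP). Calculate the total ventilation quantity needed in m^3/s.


42.141 m^3/s

Airflow for workers:
Q_people = 39 * 0.037 = 1.443 m^3/s
Airflow for diesel equipment:
Q_diesel = 969 * 0.042 = 40.698 m^3/s
Total ventilation:
Q_total = 1.443 + 40.698
= 42.141 m^3/s


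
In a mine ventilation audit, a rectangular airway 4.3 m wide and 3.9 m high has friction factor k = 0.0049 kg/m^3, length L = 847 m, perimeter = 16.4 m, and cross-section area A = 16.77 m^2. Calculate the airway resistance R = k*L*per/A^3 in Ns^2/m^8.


Compute the numerator:
k * L * per = 0.0049 * 847 * 16.4
= 68.06492
Compute the denominator:
A^3 = 16.77^3 = 4716.275733
Resistance:
R = 68.06492 / 4716.275733
= 0.0144 Ns^2/m^8

0.0144 Ns^2/m^8


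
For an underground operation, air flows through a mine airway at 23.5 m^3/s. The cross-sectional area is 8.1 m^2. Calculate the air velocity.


2.9012 m/s

Velocity = flow rate / cross-sectional area
= 23.5 / 8.1
= 2.9012 m/s


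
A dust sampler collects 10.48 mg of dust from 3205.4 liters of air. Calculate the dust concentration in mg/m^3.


Convert liters to m^3: 1 m^3 = 1000 L
Concentration = mass / volume * 1000
= 10.48 / 3205.4 * 1000
= 0.003269482748 * 1000
= 3.2695 mg/m^3

3.2695 mg/m^3


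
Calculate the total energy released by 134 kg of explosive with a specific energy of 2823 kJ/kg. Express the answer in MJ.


378.282 MJ

Energy = mass * specific_energy / 1000
= 134 * 2823 / 1000
= 378282 / 1000
= 378.282 MJ


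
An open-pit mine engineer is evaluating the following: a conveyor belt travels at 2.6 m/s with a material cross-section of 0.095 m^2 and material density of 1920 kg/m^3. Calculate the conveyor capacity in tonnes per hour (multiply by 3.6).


Volumetric flow = speed * area
= 2.6 * 0.095 = 0.247 m^3/s
Mass flow = volumetric * density
= 0.247 * 1920 = 474.24 kg/s
Convert to t/h: multiply by 3.6
Capacity = 474.24 * 3.6
= 1707.264 t/h

1707.264 t/h


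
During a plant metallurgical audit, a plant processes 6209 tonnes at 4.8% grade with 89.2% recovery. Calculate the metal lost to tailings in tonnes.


Total metal in feed:
= 6209 * 4.8 / 100 = 298.032 tonnes
Metal recovered:
= 298.032 * 89.2 / 100 = 265.844544 tonnes
Metal lost to tailings:
= 298.032 - 265.844544
= 32.1875 tonnes

32.1875 tonnes


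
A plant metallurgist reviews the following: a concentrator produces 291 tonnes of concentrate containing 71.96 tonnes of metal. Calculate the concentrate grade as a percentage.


Grade = (metal in concentrate / concentrate mass) * 100
= (71.96 / 291) * 100
= 0.2472852234 * 100
= 24.7285%

24.7285%


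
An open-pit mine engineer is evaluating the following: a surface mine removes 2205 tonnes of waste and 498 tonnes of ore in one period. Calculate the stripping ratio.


Stripping ratio = waste tonnage / ore tonnage
= 2205 / 498
= 4.4277

4.4277


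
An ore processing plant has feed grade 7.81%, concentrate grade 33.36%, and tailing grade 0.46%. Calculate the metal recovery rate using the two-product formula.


95.4259%

Using the two-product formula:
R = 100 * c * (f - t) / (f * (c - t))
Numerator = 100 * 33.36 * (7.81 - 0.46)
= 100 * 33.36 * 7.35
= 24519.6
Denominator = 7.81 * (33.36 - 0.46)
= 7.81 * 32.9
= 256.949
R = 24519.6 / 256.949
= 95.4259%


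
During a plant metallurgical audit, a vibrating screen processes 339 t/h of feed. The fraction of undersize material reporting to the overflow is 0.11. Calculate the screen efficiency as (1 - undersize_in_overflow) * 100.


Screen efficiency = (1 - fraction of undersize in overflow) * 100
= (1 - 0.11) * 100
= 0.89 * 100
= 89.0%

89.0%


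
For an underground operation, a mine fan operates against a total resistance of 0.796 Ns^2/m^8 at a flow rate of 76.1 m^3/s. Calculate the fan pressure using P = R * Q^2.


Compute Q^2:
Q^2 = 76.1^2 = 5791.21
Compute pressure:
P = R * Q^2 = 0.796 * 5791.21
= 4609.8032 Pa

4609.8032 Pa


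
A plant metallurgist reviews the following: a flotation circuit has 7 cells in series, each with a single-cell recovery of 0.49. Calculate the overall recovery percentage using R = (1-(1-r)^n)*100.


Complement of single-cell recovery:
1 - r = 1 - 0.49 = 0.51
Raise to power n:
(1 - r)^7 = 0.51^7 = 0.008974106779
Overall recovery:
R = (1 - 0.008974106779) * 100
= 99.1026%

99.1026%


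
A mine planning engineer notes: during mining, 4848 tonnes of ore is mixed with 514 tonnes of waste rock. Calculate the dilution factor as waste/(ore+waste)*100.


Total material = ore + waste
= 4848 + 514 = 5362 tonnes
Dilution = waste / total * 100
= 514 / 5362 * 100
= 0.09585975382 * 100
= 9.586%

9.586%


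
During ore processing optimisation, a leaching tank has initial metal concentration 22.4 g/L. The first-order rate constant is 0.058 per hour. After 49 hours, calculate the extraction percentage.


94.1691%

Compute the exponent:
-k * t = -0.058 * 49 = -2.842
Remaining concentration:
C = 22.4 * exp(-2.842)
= 22.4 * 0.05830893141
= 1.306120063 g/L
Extracted = 22.4 - 1.306120063 = 21.09387994 g/L
Extraction % = 21.09387994 / 22.4 * 100
= 94.1691%


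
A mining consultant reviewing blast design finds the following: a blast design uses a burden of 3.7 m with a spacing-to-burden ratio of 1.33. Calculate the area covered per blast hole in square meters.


First, find the spacing:
Spacing = burden * ratio = 3.7 * 1.33
= 4.921 m
Then, calculate the area:
Area = burden * spacing = 3.7 * 4.921
= 18.2077 m^2

18.2077 m^2


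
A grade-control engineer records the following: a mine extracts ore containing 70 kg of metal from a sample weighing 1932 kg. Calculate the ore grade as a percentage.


Ore grade = (metal mass / ore mass) * 100
= (70 / 1932) * 100
= 0.03623188406 * 100
= 3.6232%

3.6232%


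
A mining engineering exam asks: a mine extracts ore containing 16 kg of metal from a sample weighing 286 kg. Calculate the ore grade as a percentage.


Ore grade = (metal mass / ore mass) * 100
= (16 / 286) * 100
= 0.05594405594 * 100
= 5.5944%

5.5944%


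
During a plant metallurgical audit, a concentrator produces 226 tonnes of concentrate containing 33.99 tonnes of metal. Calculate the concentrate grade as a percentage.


15.0398%

Grade = (metal in concentrate / concentrate mass) * 100
= (33.99 / 226) * 100
= 0.1503982301 * 100
= 15.0398%


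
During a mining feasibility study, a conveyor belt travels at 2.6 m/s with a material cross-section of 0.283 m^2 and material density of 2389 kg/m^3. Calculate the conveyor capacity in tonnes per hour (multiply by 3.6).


6328.1743 t/h

Volumetric flow = speed * area
= 2.6 * 0.283 = 0.7358 m^3/s
Mass flow = volumetric * density
= 0.7358 * 2389 = 1757.8262 kg/s
Convert to t/h: multiply by 3.6
Capacity = 1757.8262 * 3.6
= 6328.1743 t/h


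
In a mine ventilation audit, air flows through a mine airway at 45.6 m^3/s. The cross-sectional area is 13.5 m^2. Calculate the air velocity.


Velocity = flow rate / cross-sectional area
= 45.6 / 13.5
= 3.3778 m/s

3.3778 m/s


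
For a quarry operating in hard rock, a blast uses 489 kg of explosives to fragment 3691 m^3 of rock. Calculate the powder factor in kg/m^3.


Powder factor = explosive mass / rock volume
= 489 / 3691
= 0.1325 kg/m^3

0.1325 kg/m^3


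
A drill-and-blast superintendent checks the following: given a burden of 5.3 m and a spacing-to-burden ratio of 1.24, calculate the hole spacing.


Spacing = burden * ratio
= 5.3 * 1.24
= 6.572 m

6.572 m


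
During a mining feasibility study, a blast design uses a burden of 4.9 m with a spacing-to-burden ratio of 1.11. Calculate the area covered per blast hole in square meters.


26.6511 m^2

First, find the spacing:
Spacing = burden * ratio = 4.9 * 1.11
= 5.439 m
Then, calculate the area:
Area = burden * spacing = 4.9 * 5.439
= 26.6511 m^2


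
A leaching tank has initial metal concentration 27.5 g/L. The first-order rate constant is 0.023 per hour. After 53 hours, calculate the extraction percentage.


70.4474%

Compute the exponent:
-k * t = -0.023 * 53 = -1.219
Remaining concentration:
C = 27.5 * exp(-1.219)
= 27.5 * 0.2955255448
= 8.126952481 g/L
Extracted = 27.5 - 8.126952481 = 19.37304752 g/L
Extraction % = 19.37304752 / 27.5 * 100
= 70.4474%


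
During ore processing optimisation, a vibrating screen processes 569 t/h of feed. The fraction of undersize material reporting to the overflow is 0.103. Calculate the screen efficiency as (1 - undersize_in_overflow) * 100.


89.7%

Screen efficiency = (1 - fraction of undersize in overflow) * 100
= (1 - 0.103) * 100
= 0.897 * 100
= 89.7%


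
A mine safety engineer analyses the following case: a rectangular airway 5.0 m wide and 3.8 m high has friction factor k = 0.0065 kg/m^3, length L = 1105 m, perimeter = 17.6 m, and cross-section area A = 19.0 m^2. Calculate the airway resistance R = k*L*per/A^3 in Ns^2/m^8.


Compute the numerator:
k * L * per = 0.0065 * 1105 * 17.6
= 126.412
Compute the denominator:
A^3 = 19.0^3 = 6859
Resistance:
R = 126.412 / 6859
= 0.0184 Ns^2/m^8

0.0184 Ns^2/m^8


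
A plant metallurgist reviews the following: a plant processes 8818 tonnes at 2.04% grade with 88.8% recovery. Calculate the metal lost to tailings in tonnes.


20.1474 tonnes

Total metal in feed:
= 8818 * 2.04 / 100 = 179.8872 tonnes
Metal recovered:
= 179.8872 * 88.8 / 100 = 159.7398336 tonnes
Metal lost to tailings:
= 179.8872 - 159.7398336
= 20.1474 tonnes


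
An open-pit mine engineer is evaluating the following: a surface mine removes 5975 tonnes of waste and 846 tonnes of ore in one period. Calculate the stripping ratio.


Stripping ratio = waste tonnage / ore tonnage
= 5975 / 846
= 7.0626

7.0626


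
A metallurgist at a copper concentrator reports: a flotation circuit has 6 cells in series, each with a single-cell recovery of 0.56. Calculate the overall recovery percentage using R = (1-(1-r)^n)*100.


99.2744%

Complement of single-cell recovery:
1 - r = 1 - 0.56 = 0.44
Raise to power n:
(1 - r)^6 = 0.44^6 = 0.007256313856
Overall recovery:
R = (1 - 0.007256313856) * 100
= 99.2744%


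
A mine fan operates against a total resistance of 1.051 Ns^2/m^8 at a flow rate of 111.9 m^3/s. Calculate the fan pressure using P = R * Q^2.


13160.2121 Pa

Compute Q^2:
Q^2 = 111.9^2 = 12521.61
Compute pressure:
P = R * Q^2 = 1.051 * 12521.61
= 13160.2121 Pa


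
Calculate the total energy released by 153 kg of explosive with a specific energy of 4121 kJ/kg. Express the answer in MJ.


Energy = mass * specific_energy / 1000
= 153 * 4121 / 1000
= 630513 / 1000
= 630.513 MJ

630.513 MJ


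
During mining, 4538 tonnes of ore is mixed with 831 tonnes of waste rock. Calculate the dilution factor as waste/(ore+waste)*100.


Total material = ore + waste
= 4538 + 831 = 5369 tonnes
Dilution = waste / total * 100
= 831 / 5369 * 100
= 0.154777426 * 100
= 15.4777%

15.4777%


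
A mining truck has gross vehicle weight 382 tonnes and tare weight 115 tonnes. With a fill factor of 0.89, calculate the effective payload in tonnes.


237.63 tonnes

Maximum payload = gross - tare
= 382 - 115 = 267 tonnes
Effective payload = max payload * fill factor
= 267 * 0.89
= 237.63 tonnes


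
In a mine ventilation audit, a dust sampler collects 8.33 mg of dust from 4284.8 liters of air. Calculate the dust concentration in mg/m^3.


1.9441 mg/m^3

Convert liters to m^3: 1 m^3 = 1000 L
Concentration = mass / volume * 1000
= 8.33 / 4284.8 * 1000
= 0.001944081404 * 1000
= 1.9441 mg/m^3


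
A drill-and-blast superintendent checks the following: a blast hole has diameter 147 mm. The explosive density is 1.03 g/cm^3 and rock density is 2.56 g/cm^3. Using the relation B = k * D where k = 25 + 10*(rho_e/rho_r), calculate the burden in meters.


First, compute k:
rho_e / rho_r = 1.03 / 2.56 = 0.40234375
k = 25 + 10 * 0.40234375 = 29.0234375
Then, compute burden:
B = k * D / 1000 = 29.0234375 * 147 / 1000
= 4266.445312 / 1000
= 4.2664 m

4.2664 m


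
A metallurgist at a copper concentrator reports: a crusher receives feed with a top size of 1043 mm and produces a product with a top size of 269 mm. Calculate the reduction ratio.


3.8773

Reduction ratio = feed size / product size
= 1043 / 269
= 3.8773


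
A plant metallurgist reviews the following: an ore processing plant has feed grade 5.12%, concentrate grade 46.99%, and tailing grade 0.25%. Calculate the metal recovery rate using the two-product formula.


95.6259%

Using the two-product formula:
R = 100 * c * (f - t) / (f * (c - t))
Numerator = 100 * 46.99 * (5.12 - 0.25)
= 100 * 46.99 * 4.87
= 22884.13
Denominator = 5.12 * (46.99 - 0.25)
= 5.12 * 46.74
= 239.3088
R = 22884.13 / 239.3088
= 95.6259%


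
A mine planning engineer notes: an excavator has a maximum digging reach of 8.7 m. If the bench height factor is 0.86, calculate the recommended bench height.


Bench height = reach * factor
= 8.7 * 0.86
= 7.482 m

7.482 m


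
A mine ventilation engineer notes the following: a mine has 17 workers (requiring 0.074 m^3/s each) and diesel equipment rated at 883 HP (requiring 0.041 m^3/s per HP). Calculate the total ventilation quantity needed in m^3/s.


Airflow for workers:
Q_people = 17 * 0.074 = 1.258 m^3/s
Airflow for diesel equipment:
Q_diesel = 883 * 0.041 = 36.203 m^3/s
Total ventilation:
Q_total = 1.258 + 36.203
= 37.461 m^3/s

37.461 m^3/s


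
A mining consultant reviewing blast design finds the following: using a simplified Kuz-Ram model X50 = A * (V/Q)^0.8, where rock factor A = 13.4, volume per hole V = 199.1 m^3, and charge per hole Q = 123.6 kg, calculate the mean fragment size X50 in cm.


19.6222 cm

Compute V/Q:
V/Q = 199.1 / 123.6 = 1.610841424
Raise to the power 0.8:
(V/Q)^0.8 = 1.610841424^0.8 = 1.464341031
Multiply by A:
X50 = 13.4 * 1.464341031
= 19.6222 cm


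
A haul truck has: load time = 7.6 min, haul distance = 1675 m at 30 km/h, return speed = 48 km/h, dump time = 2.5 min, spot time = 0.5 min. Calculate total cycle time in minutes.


16.0438 min

Convert haul speed to m/min: 30 * 1000/60 = 500 m/min
Haul time = 1675 / 500 = 3.35 min
Convert return speed to m/min: 48 * 1000/60 = 800 m/min
Return time = 1675 / 800 = 2.09375 min
Total cycle time:
= 7.6 + 3.35 + 2.5 + 2.09375 + 0.5
= 16.0438 min


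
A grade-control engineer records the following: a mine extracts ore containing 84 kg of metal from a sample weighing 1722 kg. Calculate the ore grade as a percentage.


4.878%

Ore grade = (metal mass / ore mass) * 100
= (84 / 1722) * 100
= 0.0487804878 * 100
= 4.878%


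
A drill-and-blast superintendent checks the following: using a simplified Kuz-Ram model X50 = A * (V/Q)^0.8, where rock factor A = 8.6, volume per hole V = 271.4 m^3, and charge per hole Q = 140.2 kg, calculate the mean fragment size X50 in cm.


14.5877 cm

Compute V/Q:
V/Q = 271.4 / 140.2 = 1.935805991
Raise to the power 0.8:
(V/Q)^0.8 = 1.935805991^0.8 = 1.69624845
Multiply by A:
X50 = 8.6 * 1.69624845
= 14.5877 cm


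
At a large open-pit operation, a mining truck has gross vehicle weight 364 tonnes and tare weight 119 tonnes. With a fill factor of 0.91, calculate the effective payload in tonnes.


Maximum payload = gross - tare
= 364 - 119 = 245 tonnes
Effective payload = max payload * fill factor
= 245 * 0.91
= 222.95 tonnes

222.95 tonnes


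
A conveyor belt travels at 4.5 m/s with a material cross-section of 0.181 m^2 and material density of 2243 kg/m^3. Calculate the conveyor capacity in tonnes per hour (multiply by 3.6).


6576.9246 t/h

Volumetric flow = speed * area
= 4.5 * 0.181 = 0.8145 m^3/s
Mass flow = volumetric * density
= 0.8145 * 2243 = 1826.9235 kg/s
Convert to t/h: multiply by 3.6
Capacity = 1826.9235 * 3.6
= 6576.9246 t/h


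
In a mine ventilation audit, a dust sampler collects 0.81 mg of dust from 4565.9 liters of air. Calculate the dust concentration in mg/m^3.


0.1774 mg/m^3

Convert liters to m^3: 1 m^3 = 1000 L
Concentration = mass / volume * 1000
= 0.81 / 4565.9 * 1000
= 0.0001774020456 * 1000
= 0.1774 mg/m^3


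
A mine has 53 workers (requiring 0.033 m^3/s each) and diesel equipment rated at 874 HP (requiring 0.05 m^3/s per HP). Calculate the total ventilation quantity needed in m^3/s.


45.449 m^3/s

Airflow for workers:
Q_people = 53 * 0.033 = 1.749 m^3/s
Airflow for diesel equipment:
Q_diesel = 874 * 0.05 = 43.7 m^3/s
Total ventilation:
Q_total = 1.749 + 43.7
= 45.449 m^3/s


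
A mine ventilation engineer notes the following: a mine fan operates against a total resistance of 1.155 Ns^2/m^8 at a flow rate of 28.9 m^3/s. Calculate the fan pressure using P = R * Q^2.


Compute Q^2:
Q^2 = 28.9^2 = 835.21
Compute pressure:
P = R * Q^2 = 1.155 * 835.21
= 964.6676 Pa

964.6676 Pa


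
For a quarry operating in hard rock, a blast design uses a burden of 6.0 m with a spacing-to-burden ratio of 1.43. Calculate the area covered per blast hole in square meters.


51.48 m^2

First, find the spacing:
Spacing = burden * ratio = 6.0 * 1.43
= 8.58 m
Then, calculate the area:
Area = burden * spacing = 6.0 * 8.58
= 51.48 m^2


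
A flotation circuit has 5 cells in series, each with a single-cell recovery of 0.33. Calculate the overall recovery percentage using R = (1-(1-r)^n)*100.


Complement of single-cell recovery:
1 - r = 1 - 0.33 = 0.67
Raise to power n:
(1 - r)^5 = 0.67^5 = 0.1350125107
Overall recovery:
R = (1 - 0.1350125107) * 100
= 86.4987%

86.4987%


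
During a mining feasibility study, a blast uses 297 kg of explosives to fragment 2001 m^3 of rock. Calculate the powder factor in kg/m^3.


Powder factor = explosive mass / rock volume
= 297 / 2001
= 0.1484 kg/m^3

0.1484 kg/m^3


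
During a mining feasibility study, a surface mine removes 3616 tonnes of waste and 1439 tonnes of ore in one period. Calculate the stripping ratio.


2.5129

Stripping ratio = waste tonnage / ore tonnage
= 3616 / 1439
= 2.5129


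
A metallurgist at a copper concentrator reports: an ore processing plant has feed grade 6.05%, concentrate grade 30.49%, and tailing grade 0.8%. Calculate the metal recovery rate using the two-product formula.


Using the two-product formula:
R = 100 * c * (f - t) / (f * (c - t))
Numerator = 100 * 30.49 * (6.05 - 0.8)
= 100 * 30.49 * 5.25
= 16007.25
Denominator = 6.05 * (30.49 - 0.8)
= 6.05 * 29.69
= 179.6245
R = 16007.25 / 179.6245
= 89.1151%

89.1151%


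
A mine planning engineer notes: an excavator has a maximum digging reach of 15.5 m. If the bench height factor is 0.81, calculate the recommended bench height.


Bench height = reach * factor
= 15.5 * 0.81
= 12.555 m

12.555 m


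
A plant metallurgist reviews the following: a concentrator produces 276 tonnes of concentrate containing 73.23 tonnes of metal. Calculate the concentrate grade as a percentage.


26.5326%

Grade = (metal in concentrate / concentrate mass) * 100
= (73.23 / 276) * 100
= 0.265326087 * 100
= 26.5326%


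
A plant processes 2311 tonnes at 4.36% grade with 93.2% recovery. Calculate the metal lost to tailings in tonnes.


Total metal in feed:
= 2311 * 4.36 / 100 = 100.7596 tonnes
Metal recovered:
= 100.7596 * 93.2 / 100 = 93.9079472 tonnes
Metal lost to tailings:
= 100.7596 - 93.9079472
= 6.8517 tonnes

6.8517 tonnes


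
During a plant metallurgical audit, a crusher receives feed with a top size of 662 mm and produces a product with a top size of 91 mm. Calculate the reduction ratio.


Reduction ratio = feed size / product size
= 662 / 91
= 7.2747

7.2747


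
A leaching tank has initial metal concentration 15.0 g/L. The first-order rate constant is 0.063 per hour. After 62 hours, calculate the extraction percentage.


97.9879%

Compute the exponent:
-k * t = -0.063 * 62 = -3.906
Remaining concentration:
C = 15.0 * exp(-3.906)
= 15.0 * 0.0201208236
= 0.3018123541 g/L
Extracted = 15.0 - 0.3018123541 = 14.69818765 g/L
Extraction % = 14.69818765 / 15.0 * 100
= 97.9879%


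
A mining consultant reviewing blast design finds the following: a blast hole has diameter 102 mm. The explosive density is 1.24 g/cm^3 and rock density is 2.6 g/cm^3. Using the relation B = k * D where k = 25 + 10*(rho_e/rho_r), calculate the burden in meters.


3.0365 m

First, compute k:
rho_e / rho_r = 1.24 / 2.6 = 0.4769230769
k = 25 + 10 * 0.4769230769 = 29.76923077
Then, compute burden:
B = k * D / 1000 = 29.76923077 * 102 / 1000
= 3036.461538 / 1000
= 3.0365 m


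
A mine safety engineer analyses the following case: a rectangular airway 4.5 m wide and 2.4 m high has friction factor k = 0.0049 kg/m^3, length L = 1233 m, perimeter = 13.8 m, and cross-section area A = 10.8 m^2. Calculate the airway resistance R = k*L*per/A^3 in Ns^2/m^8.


0.0662 Ns^2/m^8

Compute the numerator:
k * L * per = 0.0049 * 1233 * 13.8
= 83.37546
Compute the denominator:
A^3 = 10.8^3 = 1259.712
Resistance:
R = 83.37546 / 1259.712
= 0.0662 Ns^2/m^8


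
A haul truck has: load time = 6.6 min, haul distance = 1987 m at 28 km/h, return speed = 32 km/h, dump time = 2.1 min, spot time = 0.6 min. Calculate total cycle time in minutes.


17.2835 min

Convert haul speed to m/min: 28 * 1000/60 = 466.6666667 m/min
Haul time = 1987 / 466.6666667 = 4.257857143 min
Convert return speed to m/min: 32 * 1000/60 = 533.3333333 m/min
Return time = 1987 / 533.3333333 = 3.725625 min
Total cycle time:
= 6.6 + 4.257857143 + 2.1 + 3.725625 + 0.6
= 17.2835 min


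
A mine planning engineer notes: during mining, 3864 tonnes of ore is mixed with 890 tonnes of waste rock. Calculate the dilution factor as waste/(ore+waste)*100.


18.7211%

Total material = ore + waste
= 3864 + 890 = 4754 tonnes
Dilution = waste / total * 100
= 890 / 4754 * 100
= 0.1872107699 * 100
= 18.7211%
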